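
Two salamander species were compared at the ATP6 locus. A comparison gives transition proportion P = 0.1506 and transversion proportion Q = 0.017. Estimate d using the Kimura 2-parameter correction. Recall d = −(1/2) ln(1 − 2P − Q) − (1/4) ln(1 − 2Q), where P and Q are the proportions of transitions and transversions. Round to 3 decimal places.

0.200

Under the Kimura two-parameter model, d = −½ ln(1 − 2P − Q) − ¼ ln(1 − 2Q).
1 − 2P − Q = 0.6818, giving −½ ln(0.6818) = 0.191509.
1 − 2Q = 0.966, giving −¼ ln(0.966) = 0.008648.
d = 0.191509 + 0.008648 = 0.200157.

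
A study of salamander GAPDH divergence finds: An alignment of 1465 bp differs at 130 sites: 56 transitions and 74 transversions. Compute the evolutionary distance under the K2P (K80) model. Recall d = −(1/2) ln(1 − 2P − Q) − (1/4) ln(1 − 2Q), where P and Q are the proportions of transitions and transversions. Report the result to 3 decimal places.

0.095

P = 56/1465 ≈ 0.038225 and Q = 74/1465 ≈ 0.050512.
Under the Kimura two-parameter model, d = −½ ln(1 − 2P − Q) − ¼ ln(1 − 2Q).
1 − 2P − Q = 0.873038, giving −½ ln(0.873038) = 0.067888.
1 − 2Q = 0.898976, giving −¼ ln(0.898976) = 0.026625.
d = 0.067888 + 0.026625 = 0.094513.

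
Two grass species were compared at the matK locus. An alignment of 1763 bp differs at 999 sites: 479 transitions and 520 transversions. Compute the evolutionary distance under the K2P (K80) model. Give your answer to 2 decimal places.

P = 479/1763 ≈ 0.271696 and Q = 520/1763 ≈ 0.294952.
Under the Kimura two-parameter model, d = −½ ln(1 − 2P − Q) − ¼ ln(1 − 2Q).
1 − 2P − Q = 0.161656, giving −½ ln(0.161656) = 0.911142.
1 − 2Q = 0.410096, giving −¼ ln(0.410096) = 0.222841.
d = 0.911142 + 0.222841 = 1.133983.

1.13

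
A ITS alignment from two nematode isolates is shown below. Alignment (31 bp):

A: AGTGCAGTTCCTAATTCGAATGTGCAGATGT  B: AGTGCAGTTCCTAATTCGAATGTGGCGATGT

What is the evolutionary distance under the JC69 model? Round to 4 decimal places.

The sequences differ at 2 of 31 sites (25, 26), so p = 2/31 ≈ 0.064516.
d = −(3/4) ln(1 − 4p/3) = −0.75 ln(1 − 0.086021) = −0.75 ln(0.913979)
  = −0.75 × (-0.089948) = 0.067461 substitutions/site.

0.0675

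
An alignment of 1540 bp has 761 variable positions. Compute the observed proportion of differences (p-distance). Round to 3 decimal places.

0.494

p = 761/1540 = 0.494155… ≈ 0.494 (to 3 d.p.).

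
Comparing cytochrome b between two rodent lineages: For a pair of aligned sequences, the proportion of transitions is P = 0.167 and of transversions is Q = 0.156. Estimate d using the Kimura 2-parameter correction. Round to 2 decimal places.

Under the Kimura two-parameter model, d = −½ ln(1 − 2P − Q) − ¼ ln(1 − 2Q).
1 − 2P − Q = 0.51, giving −½ ln(0.51) = 0.336672.
1 − 2Q = 0.688, giving −¼ ln(0.688) = 0.093492.
d = 0.336672 + 0.093492 = 0.430164.

0.43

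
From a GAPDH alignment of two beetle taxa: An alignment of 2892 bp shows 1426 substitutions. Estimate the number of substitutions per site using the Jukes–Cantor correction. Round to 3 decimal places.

0.803

p = 1426/2892 ≈ 0.493084.
d = −(3/4) ln(1 − 4p/3) = −0.75 ln(1 − 0.657445) = −0.75 ln(0.342555)
  = −0.75 × (-1.071323) = 0.803492 substitutions/site.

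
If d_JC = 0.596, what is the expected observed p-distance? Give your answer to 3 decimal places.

0.411

p = (3/4)(1 − e^(−4d/3)) = 0.75 × (1 − e^(-0.794667)) = 0.75 × (1 − 0.451732) = 0.411201.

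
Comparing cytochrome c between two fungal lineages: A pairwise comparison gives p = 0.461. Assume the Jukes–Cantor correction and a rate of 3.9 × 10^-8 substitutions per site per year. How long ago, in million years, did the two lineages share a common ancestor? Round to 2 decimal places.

9.17

d = −(3/4) ln(1 − 4p/3) = −0.75 ln(1 − 0.614667) = −0.75 ln(0.385333)
  = −0.75 × (-0.953647) = 0.715235 substitutions/site.
Under a molecular clock d = 2μt, so t = d/(2μ) = 0.715235 / (2 × 3.9 × 10^-8) = 9.17 million years.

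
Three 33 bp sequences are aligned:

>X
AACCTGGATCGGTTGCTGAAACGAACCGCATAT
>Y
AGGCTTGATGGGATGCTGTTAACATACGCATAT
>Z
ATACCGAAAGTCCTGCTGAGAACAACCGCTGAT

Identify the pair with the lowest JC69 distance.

X and Y

X–Y: 11/33 differ, p = 0.333, d = 0.441.
X–Z: 14/33 differ, p = 0.424, d = 0.625.
Y–Z: 15/33 differ, p = 0.455, d = 0.699.
The smallest distance is between X and Y.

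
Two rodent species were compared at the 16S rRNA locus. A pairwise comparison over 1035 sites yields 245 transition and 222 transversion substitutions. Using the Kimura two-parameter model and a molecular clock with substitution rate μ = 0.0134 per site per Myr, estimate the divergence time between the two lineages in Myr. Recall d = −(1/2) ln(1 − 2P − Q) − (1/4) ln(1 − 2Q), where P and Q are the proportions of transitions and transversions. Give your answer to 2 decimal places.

P = 245/1035 ≈ 0.236715 and Q = 222/1035 ≈ 0.214493.
Under the Kimura two-parameter model, d = −½ ln(1 − 2P − Q) − ¼ ln(1 − 2Q).
1 − 2P − Q = 0.312077, giving −½ ln(0.312077) = 0.582253.
1 − 2Q = 0.571014, giving −¼ ln(0.571014) = 0.140085.
d = 0.582253 + 0.140085 = 0.722338.
Under a molecular clock d = 2μt, so t = d/(2μ) = 0.722338 / (2 × 0.0134) = 26.95 Myr.

26.95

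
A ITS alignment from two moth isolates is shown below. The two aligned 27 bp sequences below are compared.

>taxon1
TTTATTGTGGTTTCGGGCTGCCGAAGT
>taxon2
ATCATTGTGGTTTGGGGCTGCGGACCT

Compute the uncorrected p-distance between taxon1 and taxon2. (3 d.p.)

0.222

The sequences differ at 6 of 27 positions (sites 1, 3, 14, 22, 25, 26).
p = 6/27 = 0.222222… ≈ 0.222 (to 3 d.p.).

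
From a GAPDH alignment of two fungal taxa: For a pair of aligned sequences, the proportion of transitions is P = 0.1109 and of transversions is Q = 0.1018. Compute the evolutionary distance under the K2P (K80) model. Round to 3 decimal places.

0.252

Under the Kimura two-parameter model, d = −½ ln(1 − 2P − Q) − ¼ ln(1 − 2Q).
1 − 2P − Q = 0.6764, giving −½ ln(0.6764) = 0.195485.
1 − 2Q = 0.7964, giving −¼ ln(0.7964) = 0.056913.
d = 0.195485 + 0.056913 = 0.252398.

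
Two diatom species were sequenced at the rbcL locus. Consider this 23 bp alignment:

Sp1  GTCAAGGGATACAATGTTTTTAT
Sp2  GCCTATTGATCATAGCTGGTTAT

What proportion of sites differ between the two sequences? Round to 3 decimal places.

0.478

The sequences differ at 11 of 23 positions.
p = 11/23 = 0.478260… ≈ 0.478 (to 3 d.p.).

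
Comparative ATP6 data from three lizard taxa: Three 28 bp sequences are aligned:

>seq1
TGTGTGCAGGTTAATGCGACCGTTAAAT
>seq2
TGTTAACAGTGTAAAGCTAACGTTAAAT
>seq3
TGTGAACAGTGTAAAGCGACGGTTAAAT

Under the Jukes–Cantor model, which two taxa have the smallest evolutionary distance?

seq2 and seq3

seq1–seq2: 8/28 differ, p = 0.286, d = 0.360.
seq1–seq3: 6/28 differ, p = 0.214, d = 0.252.
seq2–seq3: 4/28 differ, p = 0.143, d = 0.158.
The smallest distance is between seq2 and seq3.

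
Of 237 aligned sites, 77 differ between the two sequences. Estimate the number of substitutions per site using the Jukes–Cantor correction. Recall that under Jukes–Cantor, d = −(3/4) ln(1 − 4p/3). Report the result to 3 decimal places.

0.426

p = 77/237 ≈ 0.324895.
d = −(3/4) ln(1 − 4p/3) = −0.75 ln(1 − 0.433193) = −0.75 ln(0.566807)
  = −0.75 × (-0.567736) = 0.425802 substitutions/site.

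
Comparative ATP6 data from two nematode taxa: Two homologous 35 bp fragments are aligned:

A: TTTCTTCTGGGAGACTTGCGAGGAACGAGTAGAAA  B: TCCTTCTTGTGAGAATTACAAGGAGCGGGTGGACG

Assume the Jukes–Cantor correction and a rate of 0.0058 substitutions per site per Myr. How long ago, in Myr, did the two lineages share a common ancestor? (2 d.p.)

49.28

The sequences differ at 14 of 35 sites, so p = 14/35 = 0.4.
d = −(3/4) ln(1 − 4p/3) = −0.75 ln(1 − 0.533333) = −0.75 ln(0.466667)
  = −0.75 × (-0.762139) = 0.571604 substitutions/site.
Under a molecular clock d = 2μt, so t = d/(2μ) = 0.571604 / (2 × 0.0058) = 49.28 Myr.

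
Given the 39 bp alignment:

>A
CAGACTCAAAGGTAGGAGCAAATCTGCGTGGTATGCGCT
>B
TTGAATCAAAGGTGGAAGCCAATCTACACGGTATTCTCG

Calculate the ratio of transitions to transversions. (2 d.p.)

Transitions are A↔G and C↔T; transversions are all other mismatches.
Transitions: 6. Transversions: 6.
R = 6/6 = 1.00.

1.00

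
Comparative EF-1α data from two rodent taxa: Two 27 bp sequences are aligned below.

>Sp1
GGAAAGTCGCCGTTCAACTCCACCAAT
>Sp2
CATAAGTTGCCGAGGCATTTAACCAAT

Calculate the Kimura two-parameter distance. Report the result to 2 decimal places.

0.59

Of 27 sites, 4 differences are transitions and 7 are transversions, so P = 4/27 ≈ 0.148148 and Q = 7/27 ≈ 0.259259.
Under the Kimura two-parameter model, d = −½ ln(1 − 2P − Q) − ¼ ln(1 − 2Q).
1 − 2P − Q = 0.444445, giving −½ ln(0.444445) = 0.405464.
1 − 2Q = 0.481482, giving −¼ ln(0.481482) = 0.182722.
d = 0.405464 + 0.182722 = 0.588186.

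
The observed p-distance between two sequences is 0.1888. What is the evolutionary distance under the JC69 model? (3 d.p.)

0.217

d = −(3/4) ln(1 − 4p/3) = −0.75 ln(1 − 0.251733) = −0.75 ln(0.748267)
  = −0.75 × (-0.289995) = 0.217496 substitutions/site.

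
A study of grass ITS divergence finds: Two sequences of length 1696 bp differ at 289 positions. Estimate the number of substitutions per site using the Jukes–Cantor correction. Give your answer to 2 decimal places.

0.19

p = 289/1696 ≈ 0.170401.
d = −(3/4) ln(1 − 4p/3) = −0.75 ln(1 − 0.227201) = −0.75 ln(0.772799)
  = −0.75 × (-0.257736) = 0.193302 substitutions/site.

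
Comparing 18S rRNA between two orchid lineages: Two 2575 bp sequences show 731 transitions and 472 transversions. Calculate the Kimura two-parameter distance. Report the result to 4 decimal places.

0.8095

P = 731/2575 ≈ 0.283883 and Q = 472/2575 ≈ 0.183301.
Under the Kimura two-parameter model, d = −½ ln(1 − 2P − Q) − ¼ ln(1 − 2Q).
1 − 2P − Q = 0.248933, giving −½ ln(0.248933) = 0.695286.
1 − 2Q = 0.633398, giving −¼ ln(0.633398) = 0.114164.
d = 0.695286 + 0.114164 = 0.809450.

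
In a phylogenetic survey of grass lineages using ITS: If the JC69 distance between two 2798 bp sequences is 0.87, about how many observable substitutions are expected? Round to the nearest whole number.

1441

Invert JC69: p = (3/4)(1 − e^(−4d/3)) = 0.75 × (1 − e^(-1.16)) = 0.75 × (1 − 0.313486) = 0.514886.
Expected differing sites = pL ≈ 0.514886 × 2798 = 1440.651028 ≈ 1441.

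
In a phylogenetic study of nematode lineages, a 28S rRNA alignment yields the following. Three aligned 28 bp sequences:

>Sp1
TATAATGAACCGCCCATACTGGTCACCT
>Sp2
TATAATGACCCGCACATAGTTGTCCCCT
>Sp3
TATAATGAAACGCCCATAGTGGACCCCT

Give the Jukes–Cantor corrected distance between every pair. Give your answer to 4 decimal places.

d(Sp1,Sp2) = 0.2040, d(Sp1,Sp3) = 0.1585, d(Sp2,Sp3) = 0.2040

Sp1–Sp2: 5/28 sites differ → p ≈ 0.178571, d = −0.75 ln(1 − 0.238095) = 0.203950 ≈ 0.2040.
Sp1–Sp3: 4/28 sites differ → p ≈ 0.142857, d = −0.75 ln(1 − 0.190476) = 0.158482 ≈ 0.1585.
Sp2–Sp3: 5/28 sites differ → p ≈ 0.178571, d = −0.75 ln(1 − 0.238095) = 0.203950 ≈ 0.2040.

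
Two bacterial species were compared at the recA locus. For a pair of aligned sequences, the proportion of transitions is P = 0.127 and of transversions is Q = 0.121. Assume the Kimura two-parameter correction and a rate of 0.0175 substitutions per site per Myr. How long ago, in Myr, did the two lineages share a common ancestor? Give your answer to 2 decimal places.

Under the Kimura two-parameter model, d = −½ ln(1 − 2P − Q) − ¼ ln(1 − 2Q).
1 − 2P − Q = 0.625, giving −½ ln(0.625) = 0.235002.
1 − 2Q = 0.758, giving −¼ ln(0.758) = 0.069268.
d = 0.235002 + 0.069268 = 0.304270.
Under a molecular clock d = 2μt, so t = d/(2μ) = 0.304270 / (2 × 0.0175) = 8.69 Myr.

8.69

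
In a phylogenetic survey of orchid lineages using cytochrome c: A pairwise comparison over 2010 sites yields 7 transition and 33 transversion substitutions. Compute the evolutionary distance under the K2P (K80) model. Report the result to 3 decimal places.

0.020

P = 7/2010 ≈ 0.003483 and Q = 33/2010 ≈ 0.016418.
Under the Kimura two-parameter model, d = −½ ln(1 − 2P − Q) − ¼ ln(1 − 2Q).
1 − 2P − Q = 0.976616, giving −½ ln(0.976616) = 0.011831.
1 − 2Q = 0.967164, giving −¼ ln(0.967164) = 0.008347.
d = 0.011831 + 0.008347 = 0.020178.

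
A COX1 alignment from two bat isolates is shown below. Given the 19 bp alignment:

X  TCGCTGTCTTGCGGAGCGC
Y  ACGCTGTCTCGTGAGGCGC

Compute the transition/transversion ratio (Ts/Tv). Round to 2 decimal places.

4.00

Transitions are A↔G and C↔T; transversions are all other mismatches.
Transitions: 4. Transversions: 1.
R = 4/1 = 4.00.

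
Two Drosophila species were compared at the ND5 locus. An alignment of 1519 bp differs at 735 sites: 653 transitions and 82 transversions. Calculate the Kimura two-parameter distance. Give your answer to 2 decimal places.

1.25

P = 653/1519 ≈ 0.429888 and Q = 82/1519 ≈ 0.053983.
Under the Kimura two-parameter model, d = −½ ln(1 − 2P − Q) − ¼ ln(1 − 2Q).
1 − 2P − Q = 0.086241, giving −½ ln(0.086241) = 1.225305.
1 − 2Q = 0.892034, giving −¼ ln(0.892034) = 0.028563.
d = 1.225305 + 0.028563 = 1.253868.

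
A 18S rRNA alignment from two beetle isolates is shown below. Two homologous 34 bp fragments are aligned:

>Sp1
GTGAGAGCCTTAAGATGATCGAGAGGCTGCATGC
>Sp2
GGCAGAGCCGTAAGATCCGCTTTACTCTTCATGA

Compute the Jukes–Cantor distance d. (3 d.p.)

0.535

The sequences differ at 13 of 34 sites, so p = 13/34 ≈ 0.382353.
d = −(3/4) ln(1 − 4p/3) = −0.75 ln(1 − 0.509804) = −0.75 ln(0.490196)
  = −0.75 × (-0.712950) = 0.534713 substitutions/site.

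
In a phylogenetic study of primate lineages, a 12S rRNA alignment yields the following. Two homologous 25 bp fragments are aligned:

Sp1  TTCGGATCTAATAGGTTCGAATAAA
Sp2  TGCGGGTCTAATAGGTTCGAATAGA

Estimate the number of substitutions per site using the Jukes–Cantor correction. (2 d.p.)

0.13

The sequences differ at 3 of 25 sites (2, 6, 24), so p = 3/25 = 0.12.
d = −(3/4) ln(1 − 4p/3) = −0.75 ln(1 − 0.16) = −0.75 ln(0.84)
  = −0.75 × (-0.174353) = 0.130765 substitutions/site.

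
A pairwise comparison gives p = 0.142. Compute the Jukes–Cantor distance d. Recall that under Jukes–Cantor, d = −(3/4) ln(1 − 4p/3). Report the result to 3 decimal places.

0.157

d = −(3/4) ln(1 − 4p/3) = −0.75 ln(1 − 0.189333) = −0.75 ln(0.810667)
  = −0.75 × (-0.209898) = 0.157424 substitutions/site.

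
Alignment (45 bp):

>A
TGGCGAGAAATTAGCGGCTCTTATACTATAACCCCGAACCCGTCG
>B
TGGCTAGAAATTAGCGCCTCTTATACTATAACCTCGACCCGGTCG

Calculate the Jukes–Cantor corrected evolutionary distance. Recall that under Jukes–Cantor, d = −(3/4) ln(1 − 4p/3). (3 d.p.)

0.120

The sequences differ at 5 of 45 sites (5, 17, 34, 38, 41), so p = 5/45 ≈ 0.111111.
d = −(3/4) ln(1 − 4p/3) = −0.75 ln(1 − 0.148148) = −0.75 ln(0.851852)
  = −0.75 × (-0.160342) = 0.120257 substitutions/site.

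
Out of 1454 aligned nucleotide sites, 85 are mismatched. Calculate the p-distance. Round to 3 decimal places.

p = 85/1454 = 0.058459… ≈ 0.058 (to 3 d.p.).

0.058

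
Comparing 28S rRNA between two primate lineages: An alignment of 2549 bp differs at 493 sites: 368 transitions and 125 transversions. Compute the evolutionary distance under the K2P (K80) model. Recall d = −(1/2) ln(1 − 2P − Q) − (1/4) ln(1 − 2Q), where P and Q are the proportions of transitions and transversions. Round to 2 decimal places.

P = 368/2549 ≈ 0.14437 and Q = 125/2549 ≈ 0.049039.
Under the Kimura two-parameter model, d = −½ ln(1 − 2P − Q) − ¼ ln(1 − 2Q).
1 − 2P − Q = 0.662221, giving −½ ln(0.662221) = 0.206078.
1 − 2Q = 0.901922, giving −¼ ln(0.901922) = 0.025807.
d = 0.206078 + 0.025807 = 0.231885.

0.23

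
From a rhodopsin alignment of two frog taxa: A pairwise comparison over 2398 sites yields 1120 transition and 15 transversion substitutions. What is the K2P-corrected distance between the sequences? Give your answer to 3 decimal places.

P = 1120/2398 ≈ 0.467056 and Q = 15/2398 ≈ 0.006255.
Under the Kimura two-parameter model, d = −½ ln(1 − 2P − Q) − ¼ ln(1 − 2Q).
1 − 2P − Q = 0.059633, giving −½ ln(0.059633) = 1.409773.
1 − 2Q = 0.98749, giving −¼ ln(0.98749) = 0.003147.
d = 1.409773 + 0.003147 = 1.412920.

1.413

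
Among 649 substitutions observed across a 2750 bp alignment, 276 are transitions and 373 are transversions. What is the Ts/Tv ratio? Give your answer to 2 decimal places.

R = 276/373 = 0.739946… ≈ 0.74 (to 2 d.p.).

0.74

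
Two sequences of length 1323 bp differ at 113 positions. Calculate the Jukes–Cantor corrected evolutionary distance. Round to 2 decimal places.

p = 113/1323 ≈ 0.085412.
d = −(3/4) ln(1 − 4p/3) = −0.75 ln(1 − 0.113883) = −0.75 ln(0.886117)
  = −0.75 × (-0.120906) = 0.090680 substitutions/site.

0.09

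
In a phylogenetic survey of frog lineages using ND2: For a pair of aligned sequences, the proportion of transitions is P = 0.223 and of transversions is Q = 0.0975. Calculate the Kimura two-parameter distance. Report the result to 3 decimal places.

Under the Kimura two-parameter model, d = −½ ln(1 − 2P − Q) − ¼ ln(1 − 2Q).
1 − 2P − Q = 0.4565, giving −½ ln(0.4565) = 0.392083.
1 − 2Q = 0.805, giving −¼ ln(0.805) = 0.054228.
d = 0.392083 + 0.054228 = 0.446311.

0.446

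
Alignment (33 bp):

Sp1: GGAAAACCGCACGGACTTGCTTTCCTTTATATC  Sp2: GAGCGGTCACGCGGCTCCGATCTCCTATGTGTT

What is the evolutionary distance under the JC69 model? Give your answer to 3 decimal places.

0.974

The sequences differ at 18 of 33 sites, so p = 18/33 ≈ 0.545455.
d = −(3/4) ln(1 − 4p/3) = −0.75 ln(1 − 0.727273) = −0.75 ln(0.272727)
  = −0.75 × (-1.299284) = 0.974463 substitutions/site.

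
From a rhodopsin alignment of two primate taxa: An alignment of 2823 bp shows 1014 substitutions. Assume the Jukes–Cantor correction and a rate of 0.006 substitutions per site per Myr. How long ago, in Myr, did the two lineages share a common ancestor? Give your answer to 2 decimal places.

40.74

p = 1014/2823 ≈ 0.359192.
d = −(3/4) ln(1 − 4p/3) = −0.75 ln(1 − 0.478923) = −0.75 ln(0.521077)
  = −0.75 × (-0.651857) = 0.488893 substitutions/site.
Under a molecular clock d = 2μt, so t = d/(2μ) = 0.488893 / (2 × 0.006) = 40.74 Myr.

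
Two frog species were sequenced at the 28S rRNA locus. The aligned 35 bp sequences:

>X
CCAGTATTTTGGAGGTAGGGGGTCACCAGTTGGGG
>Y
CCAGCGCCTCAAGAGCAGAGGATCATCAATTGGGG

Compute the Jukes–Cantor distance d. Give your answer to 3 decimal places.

0.572

The sequences differ at 14 of 35 sites, so p = 14/35 = 0.4.
d = −(3/4) ln(1 − 4p/3) = −0.75 ln(1 − 0.533333) = −0.75 ln(0.466667)
  = −0.75 × (-0.762139) = 0.571604 substitutions/site.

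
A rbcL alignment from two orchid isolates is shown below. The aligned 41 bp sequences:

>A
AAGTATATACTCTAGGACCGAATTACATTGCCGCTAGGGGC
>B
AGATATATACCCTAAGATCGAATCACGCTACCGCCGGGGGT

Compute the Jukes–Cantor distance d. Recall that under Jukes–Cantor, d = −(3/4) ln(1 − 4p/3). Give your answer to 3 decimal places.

0.371

The sequences differ at 12 of 41 sites, so p = 12/41 ≈ 0.292683.
d = −(3/4) ln(1 − 4p/3) = −0.75 ln(1 − 0.390244) = −0.75 ln(0.609756)
  = −0.75 × (-0.494696) = 0.371022 substitutions/site.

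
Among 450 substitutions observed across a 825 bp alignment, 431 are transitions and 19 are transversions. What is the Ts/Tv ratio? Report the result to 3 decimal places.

R = 431/19 = 22.684210… ≈ 22.684 (to 3 d.p.).

22.684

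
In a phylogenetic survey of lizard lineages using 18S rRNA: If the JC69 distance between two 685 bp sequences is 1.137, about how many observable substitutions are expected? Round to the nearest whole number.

Invert JC69: p = (3/4)(1 − e^(−4d/3)) = 0.75 × (1 − e^(-1.516)) = 0.75 × (1 − 0.219588) = 0.585309.
Expected differing sites = pL ≈ 0.585309 × 685 = 400.936665 ≈ 401.

401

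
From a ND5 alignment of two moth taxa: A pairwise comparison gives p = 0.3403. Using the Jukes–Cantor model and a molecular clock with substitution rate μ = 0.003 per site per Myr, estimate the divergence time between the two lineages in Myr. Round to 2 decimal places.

d = −(3/4) ln(1 − 4p/3) = −0.75 ln(1 − 0.453733) = −0.75 ln(0.546267)
  = −0.75 × (-0.604647) = 0.453485 substitutions/site.
Under a molecular clock d = 2μt, so t = d/(2μ) = 0.453485 / (2 × 0.003) = 75.58 Myr.

75.58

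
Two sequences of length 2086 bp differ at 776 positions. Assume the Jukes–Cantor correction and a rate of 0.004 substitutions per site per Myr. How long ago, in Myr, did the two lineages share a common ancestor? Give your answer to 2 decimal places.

64.24

p = 776/2086 ≈ 0.372004.
d = −(3/4) ln(1 − 4p/3) = −0.75 ln(1 − 0.496005) = −0.75 ln(0.503995)
  = −0.75 × (-0.685189) = 0.513892 substitutions/site.
Under a molecular clock d = 2μt, so t = d/(2μ) = 0.513892 / (2 × 0.004) = 64.24 Myr.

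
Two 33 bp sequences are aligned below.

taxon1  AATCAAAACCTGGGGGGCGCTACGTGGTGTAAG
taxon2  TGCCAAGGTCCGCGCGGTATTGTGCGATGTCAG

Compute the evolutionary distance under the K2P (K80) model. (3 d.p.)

1.268

Of 33 sites, 13 differences are transitions and 4 are transversions, so P = 13/33 ≈ 0.393939 and Q = 4/33 ≈ 0.121212.
Under the Kimura two-parameter model, d = −½ ln(1 − 2P − Q) − ¼ ln(1 − 2Q).
1 − 2P − Q = 0.09091, giving −½ ln(0.09091) = 1.198943.
1 − 2Q = 0.757576, giving −¼ ln(0.757576) = 0.069408.
d = 1.198943 + 0.069408 = 1.268351.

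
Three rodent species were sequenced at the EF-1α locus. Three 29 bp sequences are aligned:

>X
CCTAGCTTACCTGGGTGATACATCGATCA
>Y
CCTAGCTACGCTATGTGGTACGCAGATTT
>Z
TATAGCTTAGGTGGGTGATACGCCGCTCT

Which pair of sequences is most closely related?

X and Z

X–Y: 11/29 differ, p = 0.379, d = 0.529.
X–Z: 8/29 differ, p = 0.276, d = 0.344.
Y–Z: 11/29 differ, p = 0.379, d = 0.529.
The smallest distance is between X and Z.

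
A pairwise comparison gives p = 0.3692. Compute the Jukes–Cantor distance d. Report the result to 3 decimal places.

0.508

d = −(3/4) ln(1 − 4p/3) = −0.75 ln(1 − 0.492267) = −0.75 ln(0.507733)
  = −0.75 × (-0.677800) = 0.508350 substitutions/site.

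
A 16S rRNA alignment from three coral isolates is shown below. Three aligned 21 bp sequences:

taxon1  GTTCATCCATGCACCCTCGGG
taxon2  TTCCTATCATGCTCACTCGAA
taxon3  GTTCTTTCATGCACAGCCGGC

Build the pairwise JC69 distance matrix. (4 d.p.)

taxon1–taxon2: 9/21 sites differ → p ≈ 0.428571, d = −0.75 ln(1 − 0.571428) = 0.635472 ≈ 0.6355.
taxon1–taxon3: 6/21 sites differ → p ≈ 0.285714, d = −0.75 ln(1 − 0.380952) = 0.359679 ≈ 0.3597.
taxon2–taxon3: 8/21 sites differ → p ≈ 0.380952, d = −0.75 ln(1 − 0.507936) = 0.531860 ≈ 0.5319.

d(taxon1,taxon2) = 0.6355, d(taxon1,taxon3) = 0.3597, d(taxon2,taxon3) = 0.5319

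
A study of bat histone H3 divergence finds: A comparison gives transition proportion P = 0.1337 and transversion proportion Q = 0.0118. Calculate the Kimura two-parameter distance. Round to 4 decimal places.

0.1697

Under the Kimura two-parameter model, d = −½ ln(1 − 2P − Q) − ¼ ln(1 − 2Q).
1 − 2P − Q = 0.7208, giving −½ ln(0.7208) = 0.163697.
1 − 2Q = 0.9764, giving −¼ ln(0.9764) = 0.005971.
d = 0.163697 + 0.005971 = 0.169668.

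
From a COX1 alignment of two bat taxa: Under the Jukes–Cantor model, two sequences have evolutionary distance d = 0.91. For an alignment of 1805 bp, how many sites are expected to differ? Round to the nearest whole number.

951

Invert JC69: p = (3/4)(1 − e^(−4d/3)) = 0.75 × (1 − e^(-1.213333)) = 0.75 × (1 − 0.297205) = 0.527096.
Expected differing sites = pL ≈ 0.527096 × 1805 = 951.40828 ≈ 951.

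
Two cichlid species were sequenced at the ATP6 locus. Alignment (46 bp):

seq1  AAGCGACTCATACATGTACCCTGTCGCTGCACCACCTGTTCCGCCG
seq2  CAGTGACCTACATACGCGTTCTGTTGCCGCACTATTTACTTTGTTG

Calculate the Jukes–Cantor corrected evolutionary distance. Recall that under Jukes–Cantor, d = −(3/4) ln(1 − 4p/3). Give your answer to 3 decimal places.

0.761

The sequences differ at 22 of 46 sites, so p = 22/46 ≈ 0.478261.
d = −(3/4) ln(1 − 4p/3) = −0.75 ln(1 − 0.637681) = −0.75 ln(0.362319)
  = −0.75 × (-1.015230) = 0.761423 substitutions/site.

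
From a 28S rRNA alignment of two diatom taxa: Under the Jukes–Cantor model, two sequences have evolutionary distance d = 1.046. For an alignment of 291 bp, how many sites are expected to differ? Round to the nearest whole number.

Invert JC69: p = (3/4)(1 − e^(−4d/3)) = 0.75 × (1 − e^(-1.394667)) = 0.75 × (1 − 0.247916) = 0.564063.
Expected differing sites = pL ≈ 0.564063 × 291 = 164.142333 ≈ 164.

164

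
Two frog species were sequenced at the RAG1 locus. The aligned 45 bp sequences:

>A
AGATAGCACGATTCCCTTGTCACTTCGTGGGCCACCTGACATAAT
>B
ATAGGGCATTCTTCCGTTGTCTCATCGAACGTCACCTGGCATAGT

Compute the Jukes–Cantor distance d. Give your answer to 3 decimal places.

0.441

The sequences differ at 15 of 45 sites, so p = 15/45 ≈ 0.333333.
d = −(3/4) ln(1 − 4p/3) = −0.75 ln(1 − 0.444444) = −0.75 ln(0.555556)
  = −0.75 × (-0.587786) = 0.440840 substitutions/site.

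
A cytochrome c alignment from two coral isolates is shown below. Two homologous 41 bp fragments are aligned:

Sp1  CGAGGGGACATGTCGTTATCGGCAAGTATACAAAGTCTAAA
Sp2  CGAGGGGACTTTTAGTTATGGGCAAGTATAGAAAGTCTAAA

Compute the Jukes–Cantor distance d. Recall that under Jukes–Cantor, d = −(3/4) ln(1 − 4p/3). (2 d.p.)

0.13

The sequences differ at 5 of 41 sites (10, 12, 14, 20, 31), so p = 5/41 ≈ 0.121951.
d = −(3/4) ln(1 − 4p/3) = −0.75 ln(1 − 0.162601) = −0.75 ln(0.837399)
  = −0.75 × (-0.177455) = 0.133091 substitutions/site.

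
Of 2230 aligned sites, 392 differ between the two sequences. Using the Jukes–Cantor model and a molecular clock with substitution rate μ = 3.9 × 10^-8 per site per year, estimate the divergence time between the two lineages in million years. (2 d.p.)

2.57

p = 392/2230 ≈ 0.175785.
d = −(3/4) ln(1 − 4p/3) = −0.75 ln(1 − 0.23438) = −0.75 ln(0.76562)
  = −0.75 × (-0.267069) = 0.200302 substitutions/site.
Under a molecular clock d = 2μt, so t = d/(2μ) = 0.200302 / (2 × 3.9 × 10^-8) = 2.57 million years.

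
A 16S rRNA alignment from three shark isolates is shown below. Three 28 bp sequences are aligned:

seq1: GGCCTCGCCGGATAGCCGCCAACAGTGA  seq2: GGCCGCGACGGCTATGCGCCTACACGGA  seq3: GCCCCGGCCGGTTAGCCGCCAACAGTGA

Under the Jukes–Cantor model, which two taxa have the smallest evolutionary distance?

seq1 and seq3

seq1–seq2: 8/28 differ, p = 0.286, d = 0.360.
seq1–seq3: 4/28 differ, p = 0.143, d = 0.158.
seq2–seq3: 10/28 differ, p = 0.357, d = 0.485.
The smallest distance is between seq1 and seq3.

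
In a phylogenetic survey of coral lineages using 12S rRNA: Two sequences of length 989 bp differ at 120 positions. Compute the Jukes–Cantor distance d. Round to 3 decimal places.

0.132

p = 120/989 ≈ 0.121335.
d = −(3/4) ln(1 − 4p/3) = −0.75 ln(1 − 0.16178) = −0.75 ln(0.83822)
  = −0.75 × (-0.176475) = 0.132356 substitutions/site.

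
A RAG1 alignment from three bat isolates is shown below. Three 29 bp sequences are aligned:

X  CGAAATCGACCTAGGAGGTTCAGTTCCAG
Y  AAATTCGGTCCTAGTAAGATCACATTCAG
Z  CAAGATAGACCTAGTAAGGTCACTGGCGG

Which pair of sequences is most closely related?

X–Y: 13/29 differ, p = 0.448, d = 0.683.
X–Z: 10/29 differ, p = 0.345, d = 0.462.
Y–Z: 11/29 differ, p = 0.379, d = 0.529.
The smallest distance is between X and Z.

X and Z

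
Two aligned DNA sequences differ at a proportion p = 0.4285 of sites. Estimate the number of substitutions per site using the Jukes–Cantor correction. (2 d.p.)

0.64

d = −(3/4) ln(1 − 4p/3) = −0.75 ln(1 − 0.571333) = −0.75 ln(0.428667)
  = −0.75 × (-0.847075) = 0.635306 substitutions/site.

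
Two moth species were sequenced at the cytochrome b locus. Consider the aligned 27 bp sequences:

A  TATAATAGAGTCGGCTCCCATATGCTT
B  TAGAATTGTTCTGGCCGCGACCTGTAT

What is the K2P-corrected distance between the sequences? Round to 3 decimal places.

0.774

Of 27 sites, 5 differences are transitions and 8 are transversions, so P = 5/27 ≈ 0.185185 and Q = 8/27 ≈ 0.296296.
Under the Kimura two-parameter model, d = −½ ln(1 − 2P − Q) − ¼ ln(1 − 2Q).
1 − 2P − Q = 0.333334, giving −½ ln(0.333334) = 0.549305.
1 − 2Q = 0.407408, giving −¼ ln(0.407408) = 0.224485.
d = 0.549305 + 0.224485 = 0.773790.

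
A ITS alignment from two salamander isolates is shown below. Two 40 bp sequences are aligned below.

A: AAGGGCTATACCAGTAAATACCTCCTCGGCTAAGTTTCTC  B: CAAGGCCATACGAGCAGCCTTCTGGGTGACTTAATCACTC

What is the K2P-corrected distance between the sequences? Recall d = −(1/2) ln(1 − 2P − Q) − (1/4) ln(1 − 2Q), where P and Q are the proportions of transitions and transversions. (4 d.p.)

Of 40 sites, 10 differences are transitions and 9 are transversions, so P = 10/40 = 0.25 and Q = 9/40 = 0.225.
Under the Kimura two-parameter model, d = −½ ln(1 − 2P − Q) − ¼ ln(1 − 2Q).
1 − 2P − Q = 0.275, giving −½ ln(0.275) = 0.645492.
1 − 2Q = 0.55, giving −¼ ln(0.55) = 0.149459.
d = 0.645492 + 0.149459 = 0.794951.

0.7950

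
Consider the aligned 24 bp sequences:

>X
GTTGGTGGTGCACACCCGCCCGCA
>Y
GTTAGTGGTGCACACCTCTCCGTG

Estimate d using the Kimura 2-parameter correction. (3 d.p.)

Of 24 sites, 5 differences are transitions and 1 are transversions, so P = 5/24 ≈ 0.208333 and Q = 1/24 ≈ 0.041667.
Under the Kimura two-parameter model, d = −½ ln(1 − 2P − Q) − ¼ ln(1 − 2Q).
1 − 2P − Q = 0.541667, giving −½ ln(0.541667) = 0.306552.
1 − 2Q = 0.916666, giving −¼ ln(0.916666) = 0.021753.
d = 0.306552 + 0.021753 = 0.328305.

0.328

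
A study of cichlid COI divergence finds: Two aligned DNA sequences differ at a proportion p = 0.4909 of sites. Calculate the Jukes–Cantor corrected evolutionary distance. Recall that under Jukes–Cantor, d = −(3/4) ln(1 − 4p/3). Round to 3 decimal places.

d = −(3/4) ln(1 − 4p/3) = −0.75 ln(1 − 0.654533) = −0.75 ln(0.345467)
  = −0.75 × (-1.062858) = 0.797144 substitutions/site.

0.797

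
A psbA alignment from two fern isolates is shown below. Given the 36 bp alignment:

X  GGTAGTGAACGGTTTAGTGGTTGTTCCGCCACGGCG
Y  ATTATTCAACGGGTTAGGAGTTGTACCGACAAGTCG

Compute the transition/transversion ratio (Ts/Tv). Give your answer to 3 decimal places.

Transitions are A↔G and C↔T; transversions are all other mismatches.
Transitions: 2. Transversions: 9.
R = 2/9 = 0.222222… ≈ 0.222 (to 3 d.p.).

0.222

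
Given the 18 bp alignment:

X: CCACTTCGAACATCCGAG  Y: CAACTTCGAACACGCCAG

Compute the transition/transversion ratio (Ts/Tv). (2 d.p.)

0.33

Transitions are A↔G and C↔T; transversions are all other mismatches.
Transitions: 1. Transversions: 3.
R = 1/3 = 0.333333… ≈ 0.33 (to 2 d.p.).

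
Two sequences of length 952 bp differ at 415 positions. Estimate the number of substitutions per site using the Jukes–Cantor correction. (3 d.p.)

0.653

p = 415/952 ≈ 0.435924.
d = −(3/4) ln(1 − 4p/3) = −0.75 ln(1 − 0.581232) = −0.75 ln(0.418768)
  = −0.75 × (-0.870438) = 0.652829 substitutions/site.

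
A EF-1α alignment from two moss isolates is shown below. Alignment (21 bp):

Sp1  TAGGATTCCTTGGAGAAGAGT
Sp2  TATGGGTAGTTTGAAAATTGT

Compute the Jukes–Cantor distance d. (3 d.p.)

0.635

The sequences differ at 9 of 21 sites (3, 5, 6, 8, 9, 12, 15, 18, 19), so p = 9/21 ≈ 0.428571.
d = −(3/4) ln(1 − 4p/3) = −0.75 ln(1 − 0.571428) = −0.75 ln(0.428572)
  = −0.75 × (-0.847297) = 0.635473 substitutions/site.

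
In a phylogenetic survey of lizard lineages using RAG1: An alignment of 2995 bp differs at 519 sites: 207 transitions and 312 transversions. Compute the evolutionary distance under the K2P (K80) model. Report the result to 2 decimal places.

0.20

P = 207/2995 ≈ 0.069115 and Q = 312/2995 ≈ 0.104174.
Under the Kimura two-parameter model, d = −½ ln(1 − 2P − Q) − ¼ ln(1 − 2Q).
1 − 2P − Q = 0.757596, giving −½ ln(0.757596) = 0.138803.
1 − 2Q = 0.791652, giving −¼ ln(0.791652) = 0.058408.
d = 0.138803 + 0.058408 = 0.197211.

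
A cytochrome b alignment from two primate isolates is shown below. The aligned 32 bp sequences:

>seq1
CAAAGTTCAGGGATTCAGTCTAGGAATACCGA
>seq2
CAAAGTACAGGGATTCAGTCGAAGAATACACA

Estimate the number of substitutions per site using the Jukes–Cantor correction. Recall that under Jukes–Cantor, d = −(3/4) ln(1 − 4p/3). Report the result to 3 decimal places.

0.175

The sequences differ at 5 of 32 sites (7, 21, 23, 30, 31), so p = 5/32 = 0.15625.
d = −(3/4) ln(1 − 4p/3) = −0.75 ln(1 − 0.208333) = −0.75 ln(0.791667)
  = −0.75 × (-0.233614) = 0.175211 substitutions/site.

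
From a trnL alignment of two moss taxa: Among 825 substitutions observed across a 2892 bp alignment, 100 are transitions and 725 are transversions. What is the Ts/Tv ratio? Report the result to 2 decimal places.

R = 100/725 = 0.137931… ≈ 0.14 (to 2 d.p.).

0.14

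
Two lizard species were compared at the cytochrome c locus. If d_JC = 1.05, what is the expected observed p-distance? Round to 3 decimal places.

p = (3/4)(1 − e^(−4d/3)) = 0.75 × (1 − e^(-1.4)) = 0.75 × (1 − 0.246597) = 0.565052.

0.565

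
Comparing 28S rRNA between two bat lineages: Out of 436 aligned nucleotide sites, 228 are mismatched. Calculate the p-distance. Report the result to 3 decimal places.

p = 228/436 = 0.522935… ≈ 0.523 (to 3 d.p.).

0.523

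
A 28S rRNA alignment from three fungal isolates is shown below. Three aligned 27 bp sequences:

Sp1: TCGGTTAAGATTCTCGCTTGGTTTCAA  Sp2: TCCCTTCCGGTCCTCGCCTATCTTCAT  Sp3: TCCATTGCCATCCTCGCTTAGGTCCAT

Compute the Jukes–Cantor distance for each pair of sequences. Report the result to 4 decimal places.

d(Sp1,Sp2) = 0.5876, d(Sp1,Sp3) = 0.5107, d(Sp2,Sp3) = 0.3770

Sp1–Sp2: 11/27 sites differ → p ≈ 0.407407, d = −0.75 ln(1 − 0.543209) = 0.587647 ≈ 0.5876.
Sp1–Sp3: 10/27 sites differ → p ≈ 0.37037, d = −0.75 ln(1 − 0.493827) = 0.510658 ≈ 0.5107.
Sp2–Sp3: 8/27 sites differ → p ≈ 0.296296, d = −0.75 ln(1 − 0.395061) = 0.376971 ≈ 0.3770.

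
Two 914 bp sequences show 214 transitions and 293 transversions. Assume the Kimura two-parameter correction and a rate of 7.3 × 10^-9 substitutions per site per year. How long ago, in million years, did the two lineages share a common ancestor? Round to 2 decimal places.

70.81

P = 214/914 ≈ 0.234136 and Q = 293/914 ≈ 0.320569.
Under the Kimura two-parameter model, d = −½ ln(1 − 2P − Q) − ¼ ln(1 − 2Q).
1 − 2P − Q = 0.211159, giving −½ ln(0.211159) = 0.777572.
1 − 2Q = 0.358862, giving −¼ ln(0.358862) = 0.256204.
d = 0.777572 + 0.256204 = 1.033776.
Under a molecular clock d = 2μt, so t = d/(2μ) = 1.033776 / (2 × 7.3 × 10^-9) = 70.81 million years.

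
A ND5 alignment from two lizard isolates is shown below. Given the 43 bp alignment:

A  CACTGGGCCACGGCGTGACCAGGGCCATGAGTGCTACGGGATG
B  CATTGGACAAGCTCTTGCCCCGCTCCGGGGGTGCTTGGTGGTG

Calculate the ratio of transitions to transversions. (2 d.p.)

Transitions are A↔G and C↔T; transversions are all other mismatches.
Transitions: 5. Transversions: 13.
R = 5/13 = 0.384615… ≈ 0.38 (to 2 d.p.).

0.38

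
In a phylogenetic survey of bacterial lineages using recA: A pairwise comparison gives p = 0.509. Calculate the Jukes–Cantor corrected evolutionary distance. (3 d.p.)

0.851

d = −(3/4) ln(1 − 4p/3) = −0.75 ln(1 − 0.678667) = −0.75 ln(0.321333)
  = −0.75 × (-1.135277) = 0.851458 substitutions/site.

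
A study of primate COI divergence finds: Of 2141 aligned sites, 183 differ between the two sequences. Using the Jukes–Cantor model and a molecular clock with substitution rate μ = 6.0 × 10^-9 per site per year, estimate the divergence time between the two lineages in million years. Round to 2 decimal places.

p = 183/2141 ≈ 0.085474.
d = −(3/4) ln(1 − 4p/3) = −0.75 ln(1 − 0.113965) = −0.75 ln(0.886035)
  = −0.75 × (-0.120999) = 0.090749 substitutions/site.
Under a molecular clock d = 2μt, so t = d/(2μ) = 0.090749 / (2 × 6.0 × 10^-9) = 7.56 million years.

7.56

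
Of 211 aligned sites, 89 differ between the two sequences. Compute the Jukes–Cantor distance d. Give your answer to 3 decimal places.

0.620

p = 89/211 ≈ 0.421801.
d = −(3/4) ln(1 − 4p/3) = −0.75 ln(1 − 0.562401) = −0.75 ln(0.437599)
  = −0.75 × (-0.826452) = 0.619839 substitutions/site.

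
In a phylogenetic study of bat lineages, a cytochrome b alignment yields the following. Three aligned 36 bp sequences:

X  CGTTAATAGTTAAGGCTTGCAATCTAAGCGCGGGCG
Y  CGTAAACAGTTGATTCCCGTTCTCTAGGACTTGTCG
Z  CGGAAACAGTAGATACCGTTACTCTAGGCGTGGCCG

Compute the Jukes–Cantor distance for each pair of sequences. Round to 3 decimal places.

X–Y: 16/36 sites differ → p ≈ 0.444444, d = −0.75 ln(1 − 0.592592) = 0.673455 ≈ 0.673.
X–Z: 15/36 sites differ → p ≈ 0.416667, d = −0.75 ln(1 − 0.555556) = 0.608198 ≈ 0.608.
Y–Z: 10/36 sites differ → p ≈ 0.277778, d = −0.75 ln(1 − 0.370371) = 0.346968 ≈ 0.347.

d(X,Y) = 0.673, d(X,Z) = 0.608, d(Y,Z) = 0.347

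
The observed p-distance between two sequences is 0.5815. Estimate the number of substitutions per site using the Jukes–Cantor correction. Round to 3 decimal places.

1.120

d = −(3/4) ln(1 − 4p/3) = −0.75 ln(1 − 0.775333) = −0.75 ln(0.224667)
  = −0.75 × (-1.493136) = 1.119852 substitutions/site.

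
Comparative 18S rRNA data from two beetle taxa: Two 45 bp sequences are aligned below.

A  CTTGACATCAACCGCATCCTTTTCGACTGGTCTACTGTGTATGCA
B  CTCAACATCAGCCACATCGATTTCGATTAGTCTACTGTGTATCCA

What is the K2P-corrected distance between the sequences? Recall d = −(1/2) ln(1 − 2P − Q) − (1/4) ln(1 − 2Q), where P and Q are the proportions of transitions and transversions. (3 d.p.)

0.239

Of 45 sites, 6 differences are transitions and 3 are transversions, so P = 6/45 ≈ 0.133333 and Q = 3/45 ≈ 0.066667.
Under the Kimura two-parameter model, d = −½ ln(1 − 2P − Q) − ¼ ln(1 − 2Q).
1 − 2P − Q = 0.666667, giving −½ ln(0.666667) = 0.202732.
1 − 2Q = 0.866666, giving −¼ ln(0.866666) = 0.035775.
d = 0.202732 + 0.035775 = 0.238507.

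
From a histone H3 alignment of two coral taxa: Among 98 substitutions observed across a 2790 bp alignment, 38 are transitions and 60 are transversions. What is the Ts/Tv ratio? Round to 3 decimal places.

0.633

R = 38/60 = 0.633333… ≈ 0.633 (to 3 d.p.).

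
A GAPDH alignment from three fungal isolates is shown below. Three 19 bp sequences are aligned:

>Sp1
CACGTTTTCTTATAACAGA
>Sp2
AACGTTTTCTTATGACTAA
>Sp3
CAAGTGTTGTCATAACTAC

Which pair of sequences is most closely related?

Sp1 and Sp2

Sp1–Sp2: 4/19 differ, p = 0.211, d = 0.247.
Sp1–Sp3: 7/19 differ, p = 0.368, d = 0.507.
Sp2–Sp3: 7/19 differ, p = 0.368, d = 0.507.
The smallest distance is between Sp1 and Sp2.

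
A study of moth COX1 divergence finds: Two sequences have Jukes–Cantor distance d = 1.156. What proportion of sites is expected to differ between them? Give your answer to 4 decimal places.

0.5894

p = (3/4)(1 − e^(−4d/3)) = 0.75 × (1 − e^(-1.541333)) = 0.75 × (1 − 0.214096) = 0.589428.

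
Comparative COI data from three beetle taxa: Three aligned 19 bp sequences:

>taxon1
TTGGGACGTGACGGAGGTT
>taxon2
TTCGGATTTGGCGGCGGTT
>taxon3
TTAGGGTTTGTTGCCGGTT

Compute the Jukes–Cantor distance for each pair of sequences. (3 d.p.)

d(taxon1,taxon2) = 0.324, d(taxon1,taxon3) = 0.618, d(taxon2,taxon3) = 0.324

taxon1–taxon2: 5/19 sites differ → p ≈ 0.263158, d = −0.75 ln(1 − 0.350877) = 0.324100 ≈ 0.324.
taxon1–taxon3: 8/19 sites differ → p ≈ 0.421053, d = −0.75 ln(1 − 0.561404) = 0.618132 ≈ 0.618.
taxon2–taxon3: 5/19 sites differ → p ≈ 0.263158, d = −0.75 ln(1 − 0.350877) = 0.324100 ≈ 0.324.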